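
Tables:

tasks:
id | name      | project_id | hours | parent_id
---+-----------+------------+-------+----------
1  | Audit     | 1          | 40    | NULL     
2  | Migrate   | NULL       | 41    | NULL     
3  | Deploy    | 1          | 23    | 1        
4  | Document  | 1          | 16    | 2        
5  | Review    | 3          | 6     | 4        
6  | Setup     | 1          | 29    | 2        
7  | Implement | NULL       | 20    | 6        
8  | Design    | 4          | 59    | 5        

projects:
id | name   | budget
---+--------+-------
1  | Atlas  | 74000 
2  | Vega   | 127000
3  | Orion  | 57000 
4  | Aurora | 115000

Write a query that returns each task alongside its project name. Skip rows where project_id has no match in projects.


INNER JOIN keeps only tasks rows whose project_id matches an id in projects. Walk through each task:
  - task 1 (Audit): project_id=1 -> matches Atlas
  - task 2 (Migrate): project_id=NULL, no match -> dropped
  - task 3 (Deploy): project_id=1 -> matches Atlas
  - task 4 (Document): project_id=1 -> matches Atlas
  - task 5 (Review): project_id=3 -> matches Orion
  - task 6 (Setup): project_id=1 -> matches Atlas
  - task 7 (Implement): project_id=NULL, no match -> dropped
  - task 8 (Design): project_id=4 -> matches Aurora
So 2 of 8 rows are dropped.

SQL:
SELECT a.name, b.name AS project
FROM tasks a
INNER JOIN projects b ON a.project_id = b.id

Result:
name     | project
---------+--------
Audit    | Atlas  
Deploy   | Atlas  
Document | Atlas  
Review   | Orion  
Setup    | Atlas  
Design   | Aurora 


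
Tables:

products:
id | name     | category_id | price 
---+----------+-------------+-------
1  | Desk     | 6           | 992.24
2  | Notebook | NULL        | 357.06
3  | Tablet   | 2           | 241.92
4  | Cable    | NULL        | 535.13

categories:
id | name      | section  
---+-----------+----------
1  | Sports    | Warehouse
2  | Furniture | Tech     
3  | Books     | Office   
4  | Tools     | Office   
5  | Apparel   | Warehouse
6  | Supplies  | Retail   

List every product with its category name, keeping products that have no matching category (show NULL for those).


LEFT JOIN keeps every row from products (the left table); where category_id has no match in categories, the category columns become NULL. Walk through each product:
  - product 1 (Desk): category_id=6 -> matches Supplies
  - product 2 (Notebook): category_id=NULL, no match -> kept with NULL
  - product 3 (Tablet): category_id=2 -> matches Furniture
  - product 4 (Cable): category_id=NULL, no match -> kept with NULL
All 4 rows appear; 2 have NULL category.

SQL:
SELECT a.name, b.name AS category
FROM products a
LEFT JOIN categories b ON a.category_id = b.id

Result:
name     | category 
---------+----------
Desk     | Supplies 
Notebook | NULL     
Tablet   | Furniture
Cable    | NULL     


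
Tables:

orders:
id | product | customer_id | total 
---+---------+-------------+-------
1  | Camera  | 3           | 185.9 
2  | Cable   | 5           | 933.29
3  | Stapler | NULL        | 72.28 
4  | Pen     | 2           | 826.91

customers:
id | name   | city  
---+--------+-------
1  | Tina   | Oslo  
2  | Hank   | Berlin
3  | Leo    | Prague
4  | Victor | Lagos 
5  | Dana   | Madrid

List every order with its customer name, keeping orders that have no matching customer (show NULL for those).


LEFT JOIN keeps every row from orders (the left table); where customer_id has no match in customers, the customer columns become NULL. Walk through each order:
  - order 1 (Camera): customer_id=3 -> matches Leo
  - order 2 (Cable): customer_id=5 -> matches Dana
  - order 3 (Stapler): customer_id=NULL, no match -> kept with NULL
  - order 4 (Pen): customer_id=2 -> matches Hank
All 4 rows appear; 1 has NULL customer.

SQL:
SELECT a.product, b.name AS customer
FROM orders a
LEFT JOIN customers b ON a.customer_id = b.id

Result:
product | customer
--------+---------
Camera  | Leo     
Cable   | Dana    
Stapler | NULL    
Pen     | Hank    


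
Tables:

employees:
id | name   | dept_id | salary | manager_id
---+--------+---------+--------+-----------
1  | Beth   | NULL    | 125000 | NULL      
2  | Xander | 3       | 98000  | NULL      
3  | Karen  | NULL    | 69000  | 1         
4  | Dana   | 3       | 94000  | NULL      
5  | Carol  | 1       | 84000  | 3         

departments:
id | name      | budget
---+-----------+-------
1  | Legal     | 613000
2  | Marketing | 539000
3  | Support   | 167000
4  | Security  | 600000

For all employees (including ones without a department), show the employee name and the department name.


LEFT JOIN keeps every row from employees (the left table); where dept_id has no match in departments, the department columns become NULL. Walk through each employee:
  - employee 1 (Beth): dept_id=NULL, no match -> kept with NULL
  - employee 2 (Xander): dept_id=3 -> matches Support
  - employee 3 (Karen): dept_id=NULL, no match -> kept with NULL
  - employee 4 (Dana): dept_id=3 -> matches Support
  - employee 5 (Carol): dept_id=1 -> matches Legal
All 5 rows appear; 2 have NULL department.

SQL:
SELECT a.name, b.name AS department
FROM employees a
LEFT JOIN departments b ON a.dept_id = b.id

Result:
name   | department
-------+-----------
Beth   | NULL      
Xander | Support   
Karen  | NULL      
Dana   | Support   
Carol  | Legal     


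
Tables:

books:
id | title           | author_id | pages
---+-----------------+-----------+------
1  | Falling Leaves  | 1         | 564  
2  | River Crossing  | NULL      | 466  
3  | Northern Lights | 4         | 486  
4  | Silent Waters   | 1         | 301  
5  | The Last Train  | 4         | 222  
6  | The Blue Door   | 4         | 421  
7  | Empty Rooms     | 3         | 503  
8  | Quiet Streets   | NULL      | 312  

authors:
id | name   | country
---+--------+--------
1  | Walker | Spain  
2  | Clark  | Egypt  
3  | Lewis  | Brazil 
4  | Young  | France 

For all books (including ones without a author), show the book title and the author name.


LEFT JOIN keeps every row from books (the left table); where author_id has no match in authors, the author columns become NULL. Walk through each book:
  - book 1 (Falling Leaves): author_id=1 -> matches Walker
  - book 2 (River Crossing): author_id=NULL, no match -> kept with NULL
  - book 3 (Northern Lights): author_id=4 -> matches Young
  - book 4 (Silent Waters): author_id=1 -> matches Walker
  - book 5 (The Last Train): author_id=4 -> matches Young
  - book 6 (The Blue Door): author_id=4 -> matches Young
  - book 7 (Empty Rooms): author_id=3 -> matches Lewis
  - book 8 (Quiet Streets): author_id=NULL, no match -> kept with NULL
All 8 rows appear; 2 have NULL author.

SQL:
SELECT a.title, b.name AS author
FROM books a
LEFT JOIN authors b ON a.author_id = b.id

Result:
title           | author
----------------+-------
Falling Leaves  | Walker
River Crossing  | NULL  
Northern Lights | Young 
Silent Waters   | Walker
The Last Train  | Young 
The Blue Door   | Young 
Empty Rooms     | Lewis 
Quiet Streets   | NULL  


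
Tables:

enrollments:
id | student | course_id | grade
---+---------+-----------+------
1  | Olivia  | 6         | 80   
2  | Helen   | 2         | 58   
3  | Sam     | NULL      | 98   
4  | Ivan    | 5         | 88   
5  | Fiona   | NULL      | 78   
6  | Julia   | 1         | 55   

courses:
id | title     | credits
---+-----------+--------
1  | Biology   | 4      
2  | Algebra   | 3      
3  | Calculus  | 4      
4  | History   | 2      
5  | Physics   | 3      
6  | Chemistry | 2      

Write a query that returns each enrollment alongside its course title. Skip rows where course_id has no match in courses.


INNER JOIN keeps only enrollments rows whose course_id matches an id in courses. Walk through each enrollment:
  - enrollment 1 (Olivia): course_id=6 -> matches Chemistry
  - enrollment 2 (Helen): course_id=2 -> matches Algebra
  - enrollment 3 (Sam): course_id=NULL, no match -> dropped
  - enrollment 4 (Ivan): course_id=5 -> matches Physics
  - enrollment 5 (Fiona): course_id=NULL, no match -> dropped
  - enrollment 6 (Julia): course_id=1 -> matches Biology
So 2 of 6 rows are dropped.

SQL:
SELECT a.student, b.title AS course
FROM enrollments a
INNER JOIN courses b ON a.course_id = b.id

Result:
student | course   
--------+----------
Olivia  | Chemistry
Helen   | Algebra  
Ivan    | Physics  
Julia   | Biology  


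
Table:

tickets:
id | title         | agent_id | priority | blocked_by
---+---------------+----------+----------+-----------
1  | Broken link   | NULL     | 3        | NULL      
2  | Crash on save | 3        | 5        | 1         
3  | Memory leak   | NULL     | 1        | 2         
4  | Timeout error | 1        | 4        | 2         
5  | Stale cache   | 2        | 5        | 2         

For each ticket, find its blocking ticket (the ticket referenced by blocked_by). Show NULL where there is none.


This is a self-join: tickets is joined to a second copy of itself, matching each row's blocked_by to another row's id. Use LEFT JOIN so rows with blocked_by=NULL are kept.
  - ticket 1 (Broken link): blocked_by=NULL -> NULL
  - ticket 2 (Crash on save): blocked_by=1 -> Broken link
  - ticket 3 (Memory leak): blocked_by=2 -> Crash on save
  - ticket 4 (Timeout error): blocked_by=2 -> Crash on save
  - ticket 5 (Stale cache): blocked_by=2 -> Crash on save

SQL:
SELECT a.title AS item, b.title AS blocked_by
FROM tickets a
LEFT JOIN tickets b ON a.blocked_by = b.id

Result:
item          | blocked_by   
--------------+--------------
Broken link   | NULL         
Crash on save | Broken link  
Memory leak   | Crash on save
Timeout error | Crash on save
Stale cache   | Crash on save


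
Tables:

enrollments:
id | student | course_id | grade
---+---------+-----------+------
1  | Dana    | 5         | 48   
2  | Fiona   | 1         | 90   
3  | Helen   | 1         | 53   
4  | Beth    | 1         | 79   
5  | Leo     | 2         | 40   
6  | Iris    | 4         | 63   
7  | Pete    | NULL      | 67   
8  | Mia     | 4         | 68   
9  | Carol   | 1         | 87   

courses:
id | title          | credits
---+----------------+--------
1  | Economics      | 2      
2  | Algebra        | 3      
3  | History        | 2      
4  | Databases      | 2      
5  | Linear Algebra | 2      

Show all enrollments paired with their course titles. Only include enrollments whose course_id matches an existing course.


INNER JOIN keeps only enrollments rows whose course_id matches an id in courses. Walk through each enrollment:
  - enrollment 1 (Dana): course_id=5 -> matches Linear Algebra
  - enrollment 2 (Fiona): course_id=1 -> matches Economics
  - enrollment 3 (Helen): course_id=1 -> matches Economics
  - enrollment 4 (Beth): course_id=1 -> matches Economics
  - enrollment 5 (Leo): course_id=2 -> matches Algebra
  - enrollment 6 (Iris): course_id=4 -> matches Databases
  - enrollment 7 (Pete): course_id=NULL, no match -> dropped
  - enrollment 8 (Mia): course_id=4 -> matches Databases
  - enrollment 9 (Carol): course_id=1 -> matches Economics
So 1 of 9 rows is dropped.

SQL:
SELECT a.student, b.title AS course
FROM enrollments a
INNER JOIN courses b ON a.course_id = b.id

Result:
student | course        
--------+---------------
Dana    | Linear Algebra
Fiona   | Economics     
Helen   | Economics     
Beth    | Economics     
Leo     | Algebra       
Iris    | Databases     
Mia     | Databases     
Carol   | Economics     


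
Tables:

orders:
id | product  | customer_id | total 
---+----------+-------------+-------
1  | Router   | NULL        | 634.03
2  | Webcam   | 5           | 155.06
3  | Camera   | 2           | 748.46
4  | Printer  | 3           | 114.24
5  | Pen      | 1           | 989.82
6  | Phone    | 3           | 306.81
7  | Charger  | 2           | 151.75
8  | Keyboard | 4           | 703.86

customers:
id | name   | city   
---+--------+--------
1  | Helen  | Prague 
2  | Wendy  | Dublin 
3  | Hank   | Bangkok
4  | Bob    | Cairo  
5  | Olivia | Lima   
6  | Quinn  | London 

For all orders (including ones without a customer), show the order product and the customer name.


LEFT JOIN keeps every row from orders (the left table); where customer_id has no match in customers, the customer columns become NULL. Walk through each order:
  - order 1 (Router): customer_id=NULL, no match -> kept with NULL
  - order 2 (Webcam): customer_id=5 -> matches Olivia
  - order 3 (Camera): customer_id=2 -> matches Wendy
  - order 4 (Printer): customer_id=3 -> matches Hank
  - order 5 (Pen): customer_id=1 -> matches Helen
  - order 6 (Phone): customer_id=3 -> matches Hank
  - order 7 (Charger): customer_id=2 -> matches Wendy
  - order 8 (Keyboard): customer_id=4 -> matches Bob
All 8 rows appear; 1 has NULL customer.

SQL:
SELECT a.product, b.name AS customer
FROM orders a
LEFT JOIN customers b ON a.customer_id = b.id

Result:
product  | customer
---------+---------
Router   | NULL    
Webcam   | Olivia  
Camera   | Wendy   
Printer  | Hank    
Pen      | Helen   
Phone    | Hank    
Charger  | Wendy   
Keyboard | Bob     


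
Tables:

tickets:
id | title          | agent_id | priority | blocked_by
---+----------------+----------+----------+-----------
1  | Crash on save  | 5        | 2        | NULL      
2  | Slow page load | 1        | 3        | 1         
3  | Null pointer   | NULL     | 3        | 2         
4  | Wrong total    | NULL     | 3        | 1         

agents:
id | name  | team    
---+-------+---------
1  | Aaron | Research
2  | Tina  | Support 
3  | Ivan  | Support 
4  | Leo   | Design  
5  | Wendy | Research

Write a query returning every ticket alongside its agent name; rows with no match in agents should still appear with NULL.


LEFT JOIN keeps every row from tickets (the left table); where agent_id has no match in agents, the agent columns become NULL. Walk through each ticket:
  - ticket 1 (Crash on save): agent_id=5 -> matches Wendy
  - ticket 2 (Slow page load): agent_id=1 -> matches Aaron
  - ticket 3 (Null pointer): agent_id=NULL, no match -> kept with NULL
  - ticket 4 (Wrong total): agent_id=NULL, no match -> kept with NULL
All 4 rows appear; 2 have NULL agent.

SQL:
SELECT a.title, b.name AS agent
FROM tickets a
LEFT JOIN agents b ON a.agent_id = b.id

Result:
title          | agent
---------------+------
Crash on save  | Wendy
Slow page load | Aaron
Null pointer   | NULL 
Wrong total    | NULL 


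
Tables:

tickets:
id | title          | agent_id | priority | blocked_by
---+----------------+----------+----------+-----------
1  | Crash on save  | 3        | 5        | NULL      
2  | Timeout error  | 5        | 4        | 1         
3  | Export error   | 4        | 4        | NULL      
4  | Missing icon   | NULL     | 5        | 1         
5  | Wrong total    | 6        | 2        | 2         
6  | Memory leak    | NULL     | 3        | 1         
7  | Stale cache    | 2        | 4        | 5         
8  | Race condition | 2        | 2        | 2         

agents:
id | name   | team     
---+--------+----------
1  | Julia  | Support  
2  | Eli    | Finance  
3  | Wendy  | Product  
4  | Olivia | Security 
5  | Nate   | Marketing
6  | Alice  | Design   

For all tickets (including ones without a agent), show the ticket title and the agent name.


LEFT JOIN keeps every row from tickets (the left table); where agent_id has no match in agents, the agent columns become NULL. Walk through each ticket:
  - ticket 1 (Crash on save): agent_id=3 -> matches Wendy
  - ticket 2 (Timeout error): agent_id=5 -> matches Nate
  - ticket 3 (Export error): agent_id=4 -> matches Olivia
  - ticket 4 (Missing icon): agent_id=NULL, no match -> kept with NULL
  - ticket 5 (Wrong total): agent_id=6 -> matches Alice
  - ticket 6 (Memory leak): agent_id=NULL, no match -> kept with NULL
  - ticket 7 (Stale cache): agent_id=2 -> matches Eli
  - ticket 8 (Race condition): agent_id=2 -> matches Eli
All 8 rows appear; 2 have NULL agent.

SQL:
SELECT a.title, b.name AS agent
FROM tickets a
LEFT JOIN agents b ON a.agent_id = b.id

Result:
title          | agent 
---------------+-------
Crash on save  | Wendy 
Timeout error  | Nate  
Export error   | Olivia
Missing icon   | NULL  
Wrong total    | Alice 
Memory leak    | NULL  
Stale cache    | Eli   
Race condition | Eli   


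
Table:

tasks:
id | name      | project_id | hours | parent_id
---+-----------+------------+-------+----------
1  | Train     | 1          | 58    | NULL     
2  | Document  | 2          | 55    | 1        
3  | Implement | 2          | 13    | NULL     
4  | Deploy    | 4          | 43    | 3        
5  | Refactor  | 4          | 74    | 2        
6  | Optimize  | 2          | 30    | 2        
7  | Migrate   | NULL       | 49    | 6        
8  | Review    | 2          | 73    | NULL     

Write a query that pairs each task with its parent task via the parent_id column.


This is a self-join: tasks is joined to a second copy of itself, matching each row's parent_id to another row's id. Use LEFT JOIN so rows with parent_id=NULL are kept.
  - task 1 (Train): parent_id=NULL -> NULL
  - task 2 (Document): parent_id=1 -> Train
  - task 3 (Implement): parent_id=NULL -> NULL
  - task 4 (Deploy): parent_id=3 -> Implement
  - task 5 (Refactor): parent_id=2 -> Document
  - task 6 (Optimize): parent_id=2 -> Document
  - task 7 (Migrate): parent_id=6 -> Optimize
  - task 8 (Review): parent_id=NULL -> NULL

SQL:
SELECT a.name AS item, b.name AS parent
FROM tasks a
LEFT JOIN tasks b ON a.parent_id = b.id

Result:
item      | parent   
----------+----------
Train     | NULL     
Document  | Train    
Implement | NULL     
Deploy    | Implement
Refactor  | Document 
Optimize  | Document 
Migrate   | Optimize 
Review    | NULL     


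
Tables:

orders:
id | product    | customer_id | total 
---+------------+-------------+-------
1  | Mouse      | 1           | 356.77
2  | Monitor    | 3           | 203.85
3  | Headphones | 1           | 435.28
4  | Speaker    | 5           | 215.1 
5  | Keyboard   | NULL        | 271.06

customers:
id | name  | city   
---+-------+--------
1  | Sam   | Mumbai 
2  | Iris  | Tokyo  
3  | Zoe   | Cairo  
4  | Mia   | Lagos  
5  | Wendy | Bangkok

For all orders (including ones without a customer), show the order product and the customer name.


LEFT JOIN keeps every row from orders (the left table); where customer_id has no match in customers, the customer columns become NULL. Walk through each order:
  - order 1 (Mouse): customer_id=1 -> matches Sam
  - order 2 (Monitor): customer_id=3 -> matches Zoe
  - order 3 (Headphones): customer_id=1 -> matches Sam
  - order 4 (Speaker): customer_id=5 -> matches Wendy
  - order 5 (Keyboard): customer_id=NULL, no match -> kept with NULL
All 5 rows appear; 1 has NULL customer.

SQL:
SELECT a.product, b.name AS customer
FROM orders a
LEFT JOIN customers b ON a.customer_id = b.id

Result:
product    | customer
-----------+---------
Mouse      | Sam     
Monitor    | Zoe     
Headphones | Sam     
Speaker    | Wendy   
Keyboard   | NULL    


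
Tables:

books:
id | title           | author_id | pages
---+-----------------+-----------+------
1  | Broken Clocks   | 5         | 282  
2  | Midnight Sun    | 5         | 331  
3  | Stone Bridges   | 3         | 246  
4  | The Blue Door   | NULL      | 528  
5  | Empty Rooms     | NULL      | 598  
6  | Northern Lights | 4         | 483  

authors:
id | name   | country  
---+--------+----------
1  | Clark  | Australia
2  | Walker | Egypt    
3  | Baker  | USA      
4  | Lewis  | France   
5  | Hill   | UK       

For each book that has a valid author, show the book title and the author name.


INNER JOIN keeps only books rows whose author_id matches an id in authors. Walk through each book:
  - book 1 (Broken Clocks): author_id=5 -> matches Hill
  - book 2 (Midnight Sun): author_id=5 -> matches Hill
  - book 3 (Stone Bridges): author_id=3 -> matches Baker
  - book 4 (The Blue Door): author_id=NULL, no match -> dropped
  - book 5 (Empty Rooms): author_id=NULL, no match -> dropped
  - book 6 (Northern Lights): author_id=4 -> matches Lewis
So 2 of 6 rows are dropped.

SQL:
SELECT a.title, b.name AS author
FROM books a
INNER JOIN authors b ON a.author_id = b.id

Result:
title           | author
----------------+-------
Broken Clocks   | Hill  
Midnight Sun    | Hill  
Stone Bridges   | Baker 
Northern Lights | Lewis 


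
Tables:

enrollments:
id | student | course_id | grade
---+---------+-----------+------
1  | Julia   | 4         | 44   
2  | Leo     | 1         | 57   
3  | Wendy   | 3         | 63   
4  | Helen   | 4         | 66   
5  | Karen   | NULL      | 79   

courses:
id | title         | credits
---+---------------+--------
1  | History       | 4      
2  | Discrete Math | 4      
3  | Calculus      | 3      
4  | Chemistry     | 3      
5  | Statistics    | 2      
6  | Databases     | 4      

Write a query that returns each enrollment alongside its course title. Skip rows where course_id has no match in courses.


INNER JOIN keeps only enrollments rows whose course_id matches an id in courses. Walk through each enrollment:
  - enrollment 1 (Julia): course_id=4 -> matches Chemistry
  - enrollment 2 (Leo): course_id=1 -> matches History
  - enrollment 3 (Wendy): course_id=3 -> matches Calculus
  - enrollment 4 (Helen): course_id=4 -> matches Chemistry
  - enrollment 5 (Karen): course_id=NULL, no match -> dropped
So 1 of 5 rows is dropped.

SQL:
SELECT a.student, b.title AS course
FROM enrollments a
INNER JOIN courses b ON a.course_id = b.id

Result:
student | course   
--------+----------
Julia   | Chemistry
Leo     | History  
Wendy   | Calculus 
Helen   | Chemistry


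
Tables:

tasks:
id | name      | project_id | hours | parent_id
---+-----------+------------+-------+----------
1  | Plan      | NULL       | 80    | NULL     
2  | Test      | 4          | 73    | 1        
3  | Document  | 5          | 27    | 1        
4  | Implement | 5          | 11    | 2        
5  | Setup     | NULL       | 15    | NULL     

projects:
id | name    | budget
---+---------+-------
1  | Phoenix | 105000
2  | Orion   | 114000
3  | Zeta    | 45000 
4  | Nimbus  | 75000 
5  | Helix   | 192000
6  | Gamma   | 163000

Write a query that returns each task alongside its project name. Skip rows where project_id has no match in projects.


INNER JOIN keeps only tasks rows whose project_id matches an id in projects. Walk through each task:
  - task 1 (Plan): project_id=NULL, no match -> dropped
  - task 2 (Test): project_id=4 -> matches Nimbus
  - task 3 (Document): project_id=5 -> matches Helix
  - task 4 (Implement): project_id=5 -> matches Helix
  - task 5 (Setup): project_id=NULL, no match -> dropped
So 2 of 5 rows are dropped.

SQL:
SELECT a.name, b.name AS project
FROM tasks a
INNER JOIN projects b ON a.project_id = b.id

Result:
name      | project
----------+--------
Test      | Nimbus 
Document  | Helix  
Implement | Helix  


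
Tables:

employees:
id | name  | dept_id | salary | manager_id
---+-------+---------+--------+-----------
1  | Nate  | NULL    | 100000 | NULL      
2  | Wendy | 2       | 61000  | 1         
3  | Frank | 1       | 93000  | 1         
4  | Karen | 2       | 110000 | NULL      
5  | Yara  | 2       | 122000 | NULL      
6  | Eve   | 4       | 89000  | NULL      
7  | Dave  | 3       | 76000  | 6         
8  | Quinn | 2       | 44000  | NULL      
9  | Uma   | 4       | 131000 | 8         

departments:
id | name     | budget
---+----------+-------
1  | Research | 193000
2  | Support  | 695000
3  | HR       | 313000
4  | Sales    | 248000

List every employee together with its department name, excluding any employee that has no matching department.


INNER JOIN keeps only employees rows whose dept_id matches an id in departments. Walk through each employee:
  - employee 1 (Nate): dept_id=NULL, no match -> dropped
  - employee 2 (Wendy): dept_id=2 -> matches Support
  - employee 3 (Frank): dept_id=1 -> matches Research
  - employee 4 (Karen): dept_id=2 -> matches Support
  - employee 5 (Yara): dept_id=2 -> matches Support
  - employee 6 (Eve): dept_id=4 -> matches Sales
  - employee 7 (Dave): dept_id=3 -> matches HR
  - employee 8 (Quinn): dept_id=2 -> matches Support
  - employee 9 (Uma): dept_id=4 -> matches Sales
So 1 of 9 rows is dropped.

SQL:
SELECT a.name, b.name AS department
FROM employees a
INNER JOIN departments b ON a.dept_id = b.id

Result:
name  | department
------+-----------
Wendy | Support   
Frank | Research  
Karen | Support   
Yara  | Support   
Eve   | Sales     
Dave  | HR        
Quinn | Support   
Uma   | Sales     


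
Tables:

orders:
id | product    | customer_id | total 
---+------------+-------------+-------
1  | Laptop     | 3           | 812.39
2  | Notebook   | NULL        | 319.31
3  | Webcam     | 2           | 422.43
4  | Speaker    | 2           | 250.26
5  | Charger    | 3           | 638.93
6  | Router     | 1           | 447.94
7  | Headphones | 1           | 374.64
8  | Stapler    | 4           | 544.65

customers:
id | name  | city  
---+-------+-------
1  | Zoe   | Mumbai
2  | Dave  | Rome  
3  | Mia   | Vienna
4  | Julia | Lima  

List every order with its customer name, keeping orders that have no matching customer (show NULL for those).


LEFT JOIN keeps every row from orders (the left table); where customer_id has no match in customers, the customer columns become NULL. Walk through each order:
  - order 1 (Laptop): customer_id=3 -> matches Mia
  - order 2 (Notebook): customer_id=NULL, no match -> kept with NULL
  - order 3 (Webcam): customer_id=2 -> matches Dave
  - order 4 (Speaker): customer_id=2 -> matches Dave
  - order 5 (Charger): customer_id=3 -> matches Mia
  - order 6 (Router): customer_id=1 -> matches Zoe
  - order 7 (Headphones): customer_id=1 -> matches Zoe
  - order 8 (Stapler): customer_id=4 -> matches Julia
All 8 rows appear; 1 has NULL customer.

SQL:
SELECT a.product, b.name AS customer
FROM orders a
LEFT JOIN customers b ON a.customer_id = b.id

Result:
product    | customer
-----------+---------
Laptop     | Mia     
Notebook   | NULL    
Webcam     | Dave    
Speaker    | Dave    
Charger    | Mia     
Router     | Zoe     
Headphones | Zoe     
Stapler    | Julia   


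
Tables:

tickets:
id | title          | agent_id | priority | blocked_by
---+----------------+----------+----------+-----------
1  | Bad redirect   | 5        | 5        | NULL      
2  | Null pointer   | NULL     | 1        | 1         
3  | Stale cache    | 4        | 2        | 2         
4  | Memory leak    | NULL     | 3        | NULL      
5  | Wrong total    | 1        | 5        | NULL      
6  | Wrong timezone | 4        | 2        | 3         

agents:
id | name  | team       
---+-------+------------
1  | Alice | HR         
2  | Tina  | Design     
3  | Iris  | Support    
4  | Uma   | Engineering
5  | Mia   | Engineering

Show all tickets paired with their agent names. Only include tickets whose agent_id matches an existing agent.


INNER JOIN keeps only tickets rows whose agent_id matches an id in agents. Walk through each ticket:
  - ticket 1 (Bad redirect): agent_id=5 -> matches Mia
  - ticket 2 (Null pointer): agent_id=NULL, no match -> dropped
  - ticket 3 (Stale cache): agent_id=4 -> matches Uma
  - ticket 4 (Memory leak): agent_id=NULL, no match -> dropped
  - ticket 5 (Wrong total): agent_id=1 -> matches Alice
  - ticket 6 (Wrong timezone): agent_id=4 -> matches Uma
So 2 of 6 rows are dropped.

SQL:
SELECT a.title, b.name AS agent
FROM tickets a
INNER JOIN agents b ON a.agent_id = b.id

Result:
title          | agent
---------------+------
Bad redirect   | Mia  
Stale cache    | Uma  
Wrong total    | Alice
Wrong timezone | Uma  


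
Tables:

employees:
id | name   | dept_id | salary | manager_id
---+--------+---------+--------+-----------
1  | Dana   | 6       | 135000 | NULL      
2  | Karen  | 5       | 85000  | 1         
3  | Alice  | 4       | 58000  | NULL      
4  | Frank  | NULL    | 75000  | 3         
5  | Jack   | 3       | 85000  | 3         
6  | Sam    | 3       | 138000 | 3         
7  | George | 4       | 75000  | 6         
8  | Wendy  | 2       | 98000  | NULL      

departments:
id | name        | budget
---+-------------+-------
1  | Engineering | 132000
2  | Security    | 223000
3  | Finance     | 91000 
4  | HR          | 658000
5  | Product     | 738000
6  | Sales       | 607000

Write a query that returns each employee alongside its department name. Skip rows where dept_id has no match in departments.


INNER JOIN keeps only employees rows whose dept_id matches an id in departments. Walk through each employee:
  - employee 1 (Dana): dept_id=6 -> matches Sales
  - employee 2 (Karen): dept_id=5 -> matches Product
  - employee 3 (Alice): dept_id=4 -> matches HR
  - employee 4 (Frank): dept_id=NULL, no match -> dropped
  - employee 5 (Jack): dept_id=3 -> matches Finance
  - employee 6 (Sam): dept_id=3 -> matches Finance
  - employee 7 (George): dept_id=4 -> matches HR
  - employee 8 (Wendy): dept_id=2 -> matches Security
So 1 of 8 rows is dropped.

SQL:
SELECT a.name, b.name AS department
FROM employees a
INNER JOIN departments b ON a.dept_id = b.id

Result:
name   | department
-------+-----------
Dana   | Sales     
Karen  | Product   
Alice  | HR        
Jack   | Finance   
Sam    | Finance   
George | HR        
Wendy  | Security  


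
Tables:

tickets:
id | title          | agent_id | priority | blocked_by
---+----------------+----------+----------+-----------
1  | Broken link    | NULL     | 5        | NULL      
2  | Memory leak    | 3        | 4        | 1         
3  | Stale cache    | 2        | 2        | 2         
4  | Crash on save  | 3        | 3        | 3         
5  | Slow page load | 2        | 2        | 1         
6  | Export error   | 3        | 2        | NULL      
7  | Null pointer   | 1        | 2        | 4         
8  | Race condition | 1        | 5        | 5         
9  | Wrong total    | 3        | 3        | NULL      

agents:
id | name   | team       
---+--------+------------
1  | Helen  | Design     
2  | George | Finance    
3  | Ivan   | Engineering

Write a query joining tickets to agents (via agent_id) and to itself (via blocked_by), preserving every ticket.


Two LEFT JOINs from the same base table tickets: one to agents via agent_id, one to tickets itself via blocked_by. Both are LEFT so every ticket is preserved.
Match against agents:
  - ticket 1 (Broken link): agent_id=NULL, no match -> kept with NULL
  - ticket 2 (Memory leak): agent_id=3 -> matches Ivan
  - ticket 3 (Stale cache): agent_id=2 -> matches George
  - ticket 4 (Crash on save): agent_id=3 -> matches Ivan
  - ticket 5 (Slow page load): agent_id=2 -> matches George
  - ticket 6 (Export error): agent_id=3 -> matches Ivan
  - ticket 7 (Null pointer): agent_id=1 -> matches Helen
  - ticket 8 (Race condition): agent_id=1 -> matches Helen
  - ticket 9 (Wrong total): agent_id=3 -> matches Ivan
Match against tickets (self):
  - ticket 1 (Broken link): blocked_by=NULL -> NULL
  - ticket 2 (Memory leak): blocked_by=1 -> Broken link
  - ticket 3 (Stale cache): blocked_by=2 -> Memory leak
  - ticket 4 (Crash on save): blocked_by=3 -> Stale cache
  - ticket 5 (Slow page load): blocked_by=1 -> Broken link
  - ticket 6 (Export error): blocked_by=NULL -> NULL
  - ticket 7 (Null pointer): blocked_by=4 -> Crash on save
  - ticket 8 (Race condition): blocked_by=5 -> Slow page load
  - ticket 9 (Wrong total): blocked_by=NULL -> NULL

SQL:
SELECT a.title, b.name AS agent, c.title AS blocked_by
FROM tickets a
LEFT JOIN agents b ON a.agent_id = b.id
LEFT JOIN tickets c ON a.blocked_by = c.id

Result:
title          | agent  | blocked_by    
---------------+--------+---------------
Broken link    | NULL   | NULL          
Memory leak    | Ivan   | Broken link   
Stale cache    | George | Memory leak   
Crash on save  | Ivan   | Stale cache   
Slow page load | George | Broken link   
Export error   | Ivan   | NULL          
Null pointer   | Helen  | Crash on save 
Race condition | Helen  | Slow page load
Wrong total    | Ivan   | NULL          


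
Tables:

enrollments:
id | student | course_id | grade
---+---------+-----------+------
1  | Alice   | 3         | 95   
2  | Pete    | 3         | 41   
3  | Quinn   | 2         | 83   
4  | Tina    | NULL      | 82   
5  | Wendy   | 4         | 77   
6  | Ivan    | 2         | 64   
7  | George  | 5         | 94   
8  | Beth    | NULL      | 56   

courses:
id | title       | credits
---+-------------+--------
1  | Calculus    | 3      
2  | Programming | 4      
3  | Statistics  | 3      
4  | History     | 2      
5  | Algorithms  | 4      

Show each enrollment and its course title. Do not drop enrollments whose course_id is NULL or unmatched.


LEFT JOIN keeps every row from enrollments (the left table); where course_id has no match in courses, the course columns become NULL. Walk through each enrollment:
  - enrollment 1 (Alice): course_id=3 -> matches Statistics
  - enrollment 2 (Pete): course_id=3 -> matches Statistics
  - enrollment 3 (Quinn): course_id=2 -> matches Programming
  - enrollment 4 (Tina): course_id=NULL, no match -> kept with NULL
  - enrollment 5 (Wendy): course_id=4 -> matches History
  - enrollment 6 (Ivan): course_id=2 -> matches Programming
  - enrollment 7 (George): course_id=5 -> matches Algorithms
  - enrollment 8 (Beth): course_id=NULL, no match -> kept with NULL
All 8 rows appear; 2 have NULL course.

SQL:
SELECT a.student, b.title AS course
FROM enrollments a
LEFT JOIN courses b ON a.course_id = b.id

Result:
student | course     
--------+------------
Alice   | Statistics 
Pete    | Statistics 
Quinn   | Programming
Tina    | NULL       
Wendy   | History    
Ivan    | Programming
George  | Algorithms 
Beth    | NULL       


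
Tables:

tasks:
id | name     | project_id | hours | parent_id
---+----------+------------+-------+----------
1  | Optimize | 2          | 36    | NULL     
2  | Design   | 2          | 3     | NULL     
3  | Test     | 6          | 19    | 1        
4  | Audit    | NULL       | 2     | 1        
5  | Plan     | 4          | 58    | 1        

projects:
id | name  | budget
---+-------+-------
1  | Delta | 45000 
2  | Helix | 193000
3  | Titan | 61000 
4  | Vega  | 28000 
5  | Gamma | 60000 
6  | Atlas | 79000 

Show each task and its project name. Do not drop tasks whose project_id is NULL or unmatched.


LEFT JOIN keeps every row from tasks (the left table); where project_id has no match in projects, the project columns become NULL. Walk through each task:
  - task 1 (Optimize): project_id=2 -> matches Helix
  - task 2 (Design): project_id=2 -> matches Helix
  - task 3 (Test): project_id=6 -> matches Atlas
  - task 4 (Audit): project_id=NULL, no match -> kept with NULL
  - task 5 (Plan): project_id=4 -> matches Vega
All 5 rows appear; 1 has NULL project.

SQL:
SELECT a.name, b.name AS project
FROM tasks a
LEFT JOIN projects b ON a.project_id = b.id

Result:
name     | project
---------+--------
Optimize | Helix  
Design   | Helix  
Test     | Atlas  
Audit    | NULL   
Plan     | Vega   


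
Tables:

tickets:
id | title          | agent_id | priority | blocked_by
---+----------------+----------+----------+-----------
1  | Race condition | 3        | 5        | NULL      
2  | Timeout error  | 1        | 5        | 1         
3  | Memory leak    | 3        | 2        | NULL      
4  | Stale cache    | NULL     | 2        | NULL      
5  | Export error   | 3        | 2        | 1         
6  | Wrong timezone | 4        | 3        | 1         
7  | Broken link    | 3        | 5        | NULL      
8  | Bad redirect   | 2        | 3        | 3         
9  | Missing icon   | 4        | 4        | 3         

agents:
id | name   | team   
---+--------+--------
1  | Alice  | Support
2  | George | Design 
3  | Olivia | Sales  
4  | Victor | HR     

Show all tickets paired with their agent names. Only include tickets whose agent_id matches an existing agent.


INNER JOIN keeps only tickets rows whose agent_id matches an id in agents. Walk through each ticket:
  - ticket 1 (Race condition): agent_id=3 -> matches Olivia
  - ticket 2 (Timeout error): agent_id=1 -> matches Alice
  - ticket 3 (Memory leak): agent_id=3 -> matches Olivia
  - ticket 4 (Stale cache): agent_id=NULL, no match -> dropped
  - ticket 5 (Export error): agent_id=3 -> matches Olivia
  - ticket 6 (Wrong timezone): agent_id=4 -> matches Victor
  - ticket 7 (Broken link): agent_id=3 -> matches Olivia
  - ticket 8 (Bad redirect): agent_id=2 -> matches George
  - ticket 9 (Missing icon): agent_id=4 -> matches Victor
So 1 of 9 rows is dropped.

SQL:
SELECT a.title, b.name AS agent
FROM tickets a
INNER JOIN agents b ON a.agent_id = b.id

Result:
title          | agent 
---------------+-------
Race condition | Olivia
Timeout error  | Alice 
Memory leak    | Olivia
Export error   | Olivia
Wrong timezone | Victor
Broken link    | Olivia
Bad redirect   | George
Missing icon   | Victor


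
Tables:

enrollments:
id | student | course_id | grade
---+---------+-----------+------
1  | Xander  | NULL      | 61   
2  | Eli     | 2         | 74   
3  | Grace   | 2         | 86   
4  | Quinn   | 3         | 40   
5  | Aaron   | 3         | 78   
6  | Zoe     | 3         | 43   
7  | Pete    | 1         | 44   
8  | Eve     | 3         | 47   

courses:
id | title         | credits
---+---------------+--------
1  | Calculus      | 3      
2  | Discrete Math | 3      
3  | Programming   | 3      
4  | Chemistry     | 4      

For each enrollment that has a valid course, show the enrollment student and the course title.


INNER JOIN keeps only enrollments rows whose course_id matches an id in courses. Walk through each enrollment:
  - enrollment 1 (Xander): course_id=NULL, no match -> dropped
  - enrollment 2 (Eli): course_id=2 -> matches Discrete Math
  - enrollment 3 (Grace): course_id=2 -> matches Discrete Math
  - enrollment 4 (Quinn): course_id=3 -> matches Programming
  - enrollment 5 (Aaron): course_id=3 -> matches Programming
  - enrollment 6 (Zoe): course_id=3 -> matches Programming
  - enrollment 7 (Pete): course_id=1 -> matches Calculus
  - enrollment 8 (Eve): course_id=3 -> matches Programming
So 1 of 8 rows is dropped.

SQL:
SELECT a.student, b.title AS course
FROM enrollments a
INNER JOIN courses b ON a.course_id = b.id

Result:
student | course       
--------+--------------
Eli     | Discrete Math
Grace   | Discrete Math
Quinn   | Programming  
Aaron   | Programming  
Zoe     | Programming  
Pete    | Calculus     
Eve     | Programming  


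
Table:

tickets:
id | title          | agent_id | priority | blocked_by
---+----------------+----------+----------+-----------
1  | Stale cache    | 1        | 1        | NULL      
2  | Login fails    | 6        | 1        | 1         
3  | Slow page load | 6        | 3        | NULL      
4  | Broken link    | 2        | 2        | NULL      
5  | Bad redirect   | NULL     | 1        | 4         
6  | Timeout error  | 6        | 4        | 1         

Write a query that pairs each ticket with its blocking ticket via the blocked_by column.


This is a self-join: tickets is joined to a second copy of itself, matching each row's blocked_by to another row's id. Use LEFT JOIN so rows with blocked_by=NULL are kept.
  - ticket 1 (Stale cache): blocked_by=NULL -> NULL
  - ticket 2 (Login fails): blocked_by=1 -> Stale cache
  - ticket 3 (Slow page load): blocked_by=NULL -> NULL
  - ticket 4 (Broken link): blocked_by=NULL -> NULL
  - ticket 5 (Bad redirect): blocked_by=4 -> Broken link
  - ticket 6 (Timeout error): blocked_by=1 -> Stale cache

SQL:
SELECT a.title AS item, b.title AS blocked_by
FROM tickets a
LEFT JOIN tickets b ON a.blocked_by = b.id

Result:
item           | blocked_by 
---------------+------------
Stale cache    | NULL       
Login fails    | Stale cache
Slow page load | NULL       
Broken link    | NULL       
Bad redirect   | Broken link
Timeout error  | Stale cache


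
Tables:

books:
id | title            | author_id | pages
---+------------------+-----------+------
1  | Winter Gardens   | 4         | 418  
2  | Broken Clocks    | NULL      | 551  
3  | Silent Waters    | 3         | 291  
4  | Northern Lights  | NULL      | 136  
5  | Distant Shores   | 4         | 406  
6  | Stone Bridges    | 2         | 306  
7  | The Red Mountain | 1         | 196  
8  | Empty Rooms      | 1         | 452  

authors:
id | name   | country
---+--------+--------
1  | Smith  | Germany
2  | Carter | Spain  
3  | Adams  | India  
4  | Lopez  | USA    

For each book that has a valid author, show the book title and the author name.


INNER JOIN keeps only books rows whose author_id matches an id in authors. Walk through each book:
  - book 1 (Winter Gardens): author_id=4 -> matches Lopez
  - book 2 (Broken Clocks): author_id=NULL, no match -> dropped
  - book 3 (Silent Waters): author_id=3 -> matches Adams
  - book 4 (Northern Lights): author_id=NULL, no match -> dropped
  - book 5 (Distant Shores): author_id=4 -> matches Lopez
  - book 6 (Stone Bridges): author_id=2 -> matches Carter
  - book 7 (The Red Mountain): author_id=1 -> matches Smith
  - book 8 (Empty Rooms): author_id=1 -> matches Smith
So 2 of 8 rows are dropped.

SQL:
SELECT a.title, b.name AS author
FROM books a
INNER JOIN authors b ON a.author_id = b.id

Result:
title            | author
-----------------+-------
Winter Gardens   | Lopez 
Silent Waters    | Adams 
Distant Shores   | Lopez 
Stone Bridges    | Carter
The Red Mountain | Smith 
Empty Rooms      | Smith 
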